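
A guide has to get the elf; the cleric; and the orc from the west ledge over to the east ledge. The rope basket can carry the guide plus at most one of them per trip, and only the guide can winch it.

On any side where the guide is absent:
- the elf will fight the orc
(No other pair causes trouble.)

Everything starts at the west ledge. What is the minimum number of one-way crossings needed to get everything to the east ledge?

Counting alone: the guide can take at most 1 across per trip to the east ledge, so moving all 3 needs at least 3 loaded trips out, with a return between consecutive ones — at least 5 crossings.
The plan below uses exactly 5 crossings, so it is optimal:
1. Guide goes to the east ledge with the elf.
2. Guide goes back to the west ledge alone.
3. Guide goes to the east ledge with the cleric.
4. Guide goes back to the west ledge alone.
5. Guide goes to the east ledge with the orc.

5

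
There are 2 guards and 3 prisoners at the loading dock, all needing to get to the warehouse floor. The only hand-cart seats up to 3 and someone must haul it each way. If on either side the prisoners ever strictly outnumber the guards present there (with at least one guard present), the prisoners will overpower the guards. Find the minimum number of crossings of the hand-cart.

impossible

The prisoners already outnumber the guards at the loading dock before anyone moves, so the starting position itself is disallowed.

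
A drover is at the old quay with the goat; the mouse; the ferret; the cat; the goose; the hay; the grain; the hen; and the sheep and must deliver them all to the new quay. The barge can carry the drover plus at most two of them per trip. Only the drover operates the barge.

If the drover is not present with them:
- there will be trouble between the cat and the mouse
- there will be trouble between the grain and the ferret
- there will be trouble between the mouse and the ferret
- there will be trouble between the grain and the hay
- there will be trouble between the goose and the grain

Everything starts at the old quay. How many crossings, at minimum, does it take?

11

Counting alone: the drover can take at most 2 across per trip to the new quay, so moving all 9 needs at least 5 loaded trips out, with a return between consecutive ones — at least 9 crossings.
The safety rule pushes this higher. Following every safe sequence of crossings, the most of the 9 that can be at the new quay as the barge arrives there on crossing 9 is 8 — never all 9.
So no plan with fewer than 11 crossings exists, and this one achieves 11:
1. Drover goes to the new quay with the grain and the mouse.  [the old quay: the cat, the ferret, the goat, the goose, the hay, the hen, the sheep | the new quay: the grain, the mouse]
2. Drover goes back to the old quay alone.  [the old quay: the cat, the ferret, the goat, the goose, the hay, the hen, the sheep | the new quay: the grain, the mouse]
3. Drover goes to the new quay with the goat.  [the old quay: the cat, the ferret, the goose, the hay, the hen, the sheep | the new quay: the goat, the grain, the mouse]
4. Drover goes back to the old quay alone.  [the old quay: the cat, the ferret, the goose, the hay, the hen, the sheep | the new quay: the goat, the grain, the mouse]
5. Drover goes to the new quay with the cat and the ferret.  [the old quay: the goose, the hay, the hen, the sheep | the new quay: the cat, the ferret, the goat, the grain, the mouse]
6. Drover goes back to the old quay with the grain and the mouse.  [the old quay: the goose, the grain, the hay, the hen, the mouse, the sheep | the new quay: the cat, the ferret, the goat]
7. Drover goes to the new quay with the goose and the hay.  [the old quay: the grain, the hen, the mouse, the sheep | the new quay: the cat, the ferret, the goat, the goose, the hay]
8. Drover goes back to the old quay alone.  [the old quay: the grain, the hen, the mouse, the sheep | the new quay: the cat, the ferret, the goat, the goose, the hay]
9. Drover goes to the new quay with the hen and the sheep.  [the old quay: the grain, the mouse | the new quay: the cat, the ferret, the goat, the goose, the hay, the hen, the sheep]
10. Drover goes back to the old quay alone.  [the old quay: the grain, the mouse | the new quay: the cat, the ferret, the goat, the goose, the hay, the hen, the sheep]
11. Drover goes to the new quay with the grain and the mouse.  [the old quay: — | the new quay: the cat, the ferret, the goat, the goose, the grain, the hay, the hen, the mouse, the sheep]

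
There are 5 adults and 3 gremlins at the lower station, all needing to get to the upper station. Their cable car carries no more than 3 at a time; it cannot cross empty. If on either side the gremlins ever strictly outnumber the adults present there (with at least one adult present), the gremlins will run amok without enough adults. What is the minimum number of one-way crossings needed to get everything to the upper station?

7

Counting alone: each trip to the upper station takes at most 3 across and each return brings at least 1 back, so after t trips out (and t−1 returns) at most 3t − (t−1) of the 8 are across; that first reaches 8 at t = 4, so at least 7 crossings are needed.
The plan below uses exactly 7 crossings, so it is optimal:
1. 2 gremlins → the upper station.  (the lower station: 5A 1G; the upper station: 0A 2G)
2. 1 gremlin ← the lower station.  (the lower station: 5A 2G; the upper station: 0A 1G)
3. 2 adults and 1 gremlin → the upper station.  (the lower station: 3A 1G; the upper station: 2A 2G)
4. 1 gremlin ← the lower station.  (the lower station: 3A 2G; the upper station: 2A 1G)
5. 1 adult and 2 gremlins → the upper station.  (the lower station: 2A 0G; the upper station: 3A 3G)
6. 1 gremlin ← the lower station.  (the lower station: 2A 1G; the upper station: 3A 2G)
7. 2 adults and 1 gremlin → the upper station.  (the lower station: 0A 0G; the upper station: 5A 3G)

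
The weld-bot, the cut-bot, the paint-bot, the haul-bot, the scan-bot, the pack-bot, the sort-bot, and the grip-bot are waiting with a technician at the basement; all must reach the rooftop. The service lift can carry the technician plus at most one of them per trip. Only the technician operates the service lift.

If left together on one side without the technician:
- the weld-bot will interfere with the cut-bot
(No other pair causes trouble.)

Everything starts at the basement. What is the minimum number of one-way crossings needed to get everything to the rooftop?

15

Counting alone: the technician can take at most 1 across per trip to the rooftop, so moving all 8 needs at least 8 loaded trips out, with a return between consecutive ones — at least 15 crossings.
The plan below uses exactly 15 crossings, so it is optimal:
1. Technician goes to the rooftop with the weld-bot.  [the basement: the cut-bot, the grip-bot, the haul-bot, the pack-bot, the paint-bot, the scan-bot, the sort-bot | the rooftop: the weld-bot]
2. Technician goes back to the basement alone.  [the basement: the cut-bot, the grip-bot, the haul-bot, the pack-bot, the paint-bot, the scan-bot, the sort-bot | the rooftop: the weld-bot]
3. Technician goes to the rooftop with the paint-bot.  [the basement: the cut-bot, the grip-bot, the haul-bot, the pack-bot, the scan-bot, the sort-bot | the rooftop: the paint-bot, the weld-bot]
4. Technician goes back to the basement alone.  [the basement: the cut-bot, the grip-bot, the haul-bot, the pack-bot, the scan-bot, the sort-bot | the rooftop: the paint-bot, the weld-bot]
5. Technician goes to the rooftop with the haul-bot.  [the basement: the cut-bot, the grip-bot, the pack-bot, the scan-bot, the sort-bot | the rooftop: the haul-bot, the paint-bot, the weld-bot]
6. Technician goes back to the basement alone.  [the basement: the cut-bot, the grip-bot, the pack-bot, the scan-bot, the sort-bot | the rooftop: the haul-bot, the paint-bot, the weld-bot]
7. Technician goes to the rooftop with the scan-bot.  [the basement: the cut-bot, the grip-bot, the pack-bot, the sort-bot | the rooftop: the haul-bot, the paint-bot, the scan-bot, the weld-bot]
8. Technician goes back to the basement alone.  [the basement: the cut-bot, the grip-bot, the pack-bot, the sort-bot | the rooftop: the haul-bot, the paint-bot, the scan-bot, the weld-bot]
9. Technician goes to the rooftop with the pack-bot.  [the basement: the cut-bot, the grip-bot, the sort-bot | the rooftop: the haul-bot, the pack-bot, the paint-bot, the scan-bot, the weld-bot]
10. Technician goes back to the basement alone.  [the basement: the cut-bot, the grip-bot, the sort-bot | the rooftop: the haul-bot, the pack-bot, the paint-bot, the scan-bot, the weld-bot]
11. Technician goes to the rooftop with the sort-bot.  [the basement: the cut-bot, the grip-bot | the rooftop: the haul-bot, the pack-bot, the paint-bot, the scan-bot, the sort-bot, the weld-bot]
12. Technician goes back to the basement alone.  [the basement: the cut-bot, the grip-bot | the rooftop: the haul-bot, the pack-bot, the paint-bot, the scan-bot, the sort-bot, the weld-bot]
13. Technician goes to the rooftop with the grip-bot.  [the basement: the cut-bot | the rooftop: the grip-bot, the haul-bot, the pack-bot, the paint-bot, the scan-bot, the sort-bot, the weld-bot]
14. Technician goes back to the basement alone.  [the basement: the cut-bot | the rooftop: the grip-bot, the haul-bot, the pack-bot, the paint-bot, the scan-bot, the sort-bot, the weld-bot]
15. Technician goes to the rooftop with the cut-bot.  [the basement: — | the rooftop: the cut-bot, the grip-bot, the haul-bot, the pack-bot, the paint-bot, the scan-bot, the sort-bot, the weld-bot]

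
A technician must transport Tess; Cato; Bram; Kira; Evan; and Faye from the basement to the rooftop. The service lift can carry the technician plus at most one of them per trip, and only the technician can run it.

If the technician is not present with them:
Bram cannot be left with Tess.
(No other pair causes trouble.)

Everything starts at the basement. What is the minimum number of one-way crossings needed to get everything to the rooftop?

Counting alone: the technician can take at most 1 across per trip to the rooftop, so moving all 6 needs at least 6 loaded trips out, with a return between consecutive ones — at least 11 crossings.
The plan below uses exactly 11 crossings, so it is optimal:
1. Technician goes to the rooftop with Tess.
2. Technician goes back to the basement alone.
3. Technician goes to the rooftop with Cato.
4. Technician goes back to the basement alone.
5. Technician goes to the rooftop with Kira.
6. Technician goes back to the basement alone.
7. Technician goes to the rooftop with Evan.
8. Technician goes back to the basement alone.
9. Technician goes to the rooftop with Faye.
10. Technician goes back to the basement alone.
11. Technician goes to the rooftop with Bram.

11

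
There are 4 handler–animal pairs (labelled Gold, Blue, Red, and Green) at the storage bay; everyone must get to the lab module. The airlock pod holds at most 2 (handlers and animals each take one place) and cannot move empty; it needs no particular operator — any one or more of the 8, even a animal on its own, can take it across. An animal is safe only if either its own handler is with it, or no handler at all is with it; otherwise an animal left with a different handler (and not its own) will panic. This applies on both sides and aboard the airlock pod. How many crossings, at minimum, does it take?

impossible

Following every safe sequence of crossings from the start, the most of the 8 that can be at the lab module as the airlock pod arrives there on crossings 1, 3, 5 is 2, 3, 4 respectively; the best ever achieved is 4 of 8.
From crossing 7 on, no configuration arises that was not already reachable earlier: only 44 distinct safe configurations (who is on which side, and where the airlock pod is) can ever be reached, none of them has everyone across, and every continuation just revisits them. So no valid plan exists.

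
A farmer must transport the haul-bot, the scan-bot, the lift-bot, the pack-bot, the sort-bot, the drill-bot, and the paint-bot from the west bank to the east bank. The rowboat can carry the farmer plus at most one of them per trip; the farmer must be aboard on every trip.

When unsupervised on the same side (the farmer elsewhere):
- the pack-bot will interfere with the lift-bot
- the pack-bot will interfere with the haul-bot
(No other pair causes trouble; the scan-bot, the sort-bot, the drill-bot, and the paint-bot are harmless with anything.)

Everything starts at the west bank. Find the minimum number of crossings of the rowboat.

Counting alone: the farmer can take at most 1 across per trip to the east bank, so moving all 7 needs at least 7 loaded trips out, with a return between consecutive ones — at least 13 crossings.
The safety rule pushes this higher. Following every safe sequence of crossings, the most of the 7 that can be at the east bank as the rowboat arrives there on crossing 13 is 6 — never all 7.
So no plan with fewer than 15 crossings exists, and this one achieves 15:
1. Farmer goes to the east bank with the pack-bot.  [the west bank: the drill-bot, the haul-bot, the lift-bot, the paint-bot, the scan-bot, the sort-bot | the east bank: the pack-bot]
2. Farmer goes back to the west bank alone.  [the west bank: the drill-bot, the haul-bot, the lift-bot, the paint-bot, the scan-bot, the sort-bot | the east bank: the pack-bot]
3. Farmer goes to the east bank with the haul-bot.  [the west bank: the drill-bot, the lift-bot, the paint-bot, the scan-bot, the sort-bot | the east bank: the haul-bot, the pack-bot]
4. Farmer goes back to the west bank with the pack-bot.  [the west bank: the drill-bot, the lift-bot, the pack-bot, the paint-bot, the scan-bot, the sort-bot | the east bank: the haul-bot]
5. Farmer goes to the east bank with the lift-bot.  [the west bank: the drill-bot, the pack-bot, the paint-bot, the scan-bot, the sort-bot | the east bank: the haul-bot, the lift-bot]
6. Farmer goes back to the west bank alone.  [the west bank: the drill-bot, the pack-bot, the paint-bot, the scan-bot, the sort-bot | the east bank: the haul-bot, the lift-bot]
7. Farmer goes to the east bank with the scan-bot.  [the west bank: the drill-bot, the pack-bot, the paint-bot, the sort-bot | the east bank: the haul-bot, the lift-bot, the scan-bot]
8. Farmer goes back to the west bank alone.  [the west bank: the drill-bot, the pack-bot, the paint-bot, the sort-bot | the east bank: the haul-bot, the lift-bot, the scan-bot]
9. Farmer goes to the east bank with the sort-bot.  [the west bank: the drill-bot, the pack-bot, the paint-bot | the east bank: the haul-bot, the lift-bot, the scan-bot, the sort-bot]
10. Farmer goes back to the west bank alone.  [the west bank: the drill-bot, the pack-bot, the paint-bot | the east bank: the haul-bot, the lift-bot, the scan-bot, the sort-bot]
11. Farmer goes to the east bank with the drill-bot.  [the west bank: the pack-bot, the paint-bot | the east bank: the drill-bot, the haul-bot, the lift-bot, the scan-bot, the sort-bot]
12. Farmer goes back to the west bank alone.  [the west bank: the pack-bot, the paint-bot | the east bank: the drill-bot, the haul-bot, the lift-bot, the scan-bot, the sort-bot]
13. Farmer goes to the east bank with the paint-bot.  [the west bank: the pack-bot | the east bank: the drill-bot, the haul-bot, the lift-bot, the paint-bot, the scan-bot, the sort-bot]
14. Farmer goes back to the west bank alone.  [the west bank: the pack-bot | the east bank: the drill-bot, the haul-bot, the lift-bot, the paint-bot, the scan-bot, the sort-bot]
15. Farmer goes to the east bank with the pack-bot.  [the west bank: — | the east bank: the drill-bot, the haul-bot, the lift-bot, the pack-bot, the paint-bot, the scan-bot, the sort-bot]

15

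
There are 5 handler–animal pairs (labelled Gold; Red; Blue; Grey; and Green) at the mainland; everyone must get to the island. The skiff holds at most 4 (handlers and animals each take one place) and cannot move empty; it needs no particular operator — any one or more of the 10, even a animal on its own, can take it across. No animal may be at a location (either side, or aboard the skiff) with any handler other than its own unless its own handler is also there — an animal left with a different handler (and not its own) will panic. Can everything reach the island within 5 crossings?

Counting alone: each trip to the island takes at most 4 across and each return brings at least 1 back, so after t trips out (and t−1 returns) at most 4t − (t−1) of the 10 are across; that first reaches 10 at t = 3, so at least 5 crossings are needed.
The safety rule pushes this higher. Following every safe sequence of crossings, the most of the 10 that can be at the island as the skiff arrives there on crossing 5 is 9 — never all 10.
So the move cannot be finished within 5 crossings. (The shortest complete plan takes 7:)
1. animal Gold and handler Gold cross → the island.
2. handler Gold crosses ← the mainland.
3. animal Blue, animal Green, animal Grey, and animal Red cross → the island.
4. animal Gold crosses ← the mainland.
5. handler Blue, handler Green, handler Grey, and handler Red cross → the island.
6. animal Red and handler Red cross ← the mainland.
7. animal Gold, animal Red, handler Gold, and handler Red cross → the island.

No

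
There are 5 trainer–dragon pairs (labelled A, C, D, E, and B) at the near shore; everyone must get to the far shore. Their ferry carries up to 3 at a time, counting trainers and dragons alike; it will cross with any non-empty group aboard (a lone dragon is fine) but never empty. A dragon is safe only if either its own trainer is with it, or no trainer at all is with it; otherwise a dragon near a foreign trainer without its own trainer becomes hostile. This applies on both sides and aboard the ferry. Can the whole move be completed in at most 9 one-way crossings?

No

Counting alone: each trip to the far shore takes at most 3 across and each return brings at least 1 back, so after t trips out (and t−1 returns) at most 3t − (t−1) of the 10 are across; that first reaches 10 at t = 5, so at least 9 crossings are needed.
The safety rule pushes this higher. Following every safe sequence of crossings, the most of the 10 that can be at the far shore as the ferry arrives there on crossing 9 is 9 — never all 10.
So the move cannot be finished within 9 crossings. (The shortest complete plan takes 11:)
1. dragon A and trainer A cross → the far shore.
2. trainer A crosses ← the near shore.
3. dragon C, dragon D, and dragon E cross → the far shore.
4. dragon A crosses ← the near shore.
5. trainer C, trainer D, and trainer E cross → the far shore.
6. dragon C and trainer C cross ← the near shore.
7. trainer A, trainer B, and trainer C cross → the far shore.
8. dragon D crosses ← the near shore.
9. dragon A and dragon C cross → the far shore.
10. dragon A crosses ← the near shore.
11. dragon A, dragon B, and dragon D cross → the far shore.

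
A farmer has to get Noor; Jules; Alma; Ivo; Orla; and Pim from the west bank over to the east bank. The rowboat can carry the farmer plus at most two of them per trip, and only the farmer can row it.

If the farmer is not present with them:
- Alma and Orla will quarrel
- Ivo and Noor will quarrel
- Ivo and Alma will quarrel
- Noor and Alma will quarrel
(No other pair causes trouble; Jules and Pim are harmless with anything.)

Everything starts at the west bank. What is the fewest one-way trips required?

9

Counting alone: the farmer can take at most 2 across per trip to the east bank, so moving all 6 needs at least 3 loaded trips out, with a return between consecutive ones — at least 5 crossings.
The safety rule pushes this higher. Following every safe sequence of crossings, the most of the 6 that can be at the east bank as the rowboat arrives there on crossings 5, 7 is 4, 5 respectively — never all 6.
So no plan with fewer than 9 crossings exists, and this one achieves 9:
1. Farmer goes to the east bank with Alma and Noor.  [the west bank: Ivo, Jules, Orla, Pim | the east bank: Alma, Noor]
2. Farmer goes back to the west bank with Noor.  [the west bank: Ivo, Jules, Noor, Orla, Pim | the east bank: Alma]
3. Farmer goes to the east bank with Jules and Noor.  [the west bank: Ivo, Orla, Pim | the east bank: Alma, Jules, Noor]
4. Farmer goes back to the west bank with Noor.  [the west bank: Ivo, Noor, Orla, Pim | the east bank: Alma, Jules]
5. Farmer goes to the east bank with Noor and Orla.  [the west bank: Ivo, Pim | the east bank: Alma, Jules, Noor, Orla]
6. Farmer goes back to the west bank with Alma.  [the west bank: Alma, Ivo, Pim | the east bank: Jules, Noor, Orla]
7. Farmer goes to the east bank with Alma and Pim.  [the west bank: Ivo | the east bank: Alma, Jules, Noor, Orla, Pim]
8. Farmer goes back to the west bank with Alma.  [the west bank: Alma, Ivo | the east bank: Jules, Noor, Orla, Pim]
9. Farmer goes to the east bank with Alma and Ivo.  [the west bank: — | the east bank: Alma, Ivo, Jules, Noor, Orla, Pim]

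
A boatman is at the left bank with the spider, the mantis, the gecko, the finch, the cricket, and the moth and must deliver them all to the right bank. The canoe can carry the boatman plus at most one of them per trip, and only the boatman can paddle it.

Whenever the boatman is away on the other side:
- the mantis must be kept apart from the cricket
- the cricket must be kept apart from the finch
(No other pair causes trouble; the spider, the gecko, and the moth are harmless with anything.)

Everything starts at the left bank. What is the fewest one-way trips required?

13

Counting alone: the boatman can take at most 1 across per trip to the right bank, so moving all 6 needs at least 6 loaded trips out, with a return between consecutive ones — at least 11 crossings.
The safety rule pushes this higher. Following every safe sequence of crossings, the most of the 6 that can be at the right bank as the canoe arrives there on crossing 11 is 5 — never all 6.
So no plan with fewer than 13 crossings exists, and this one achieves 13:
1. Boatman goes to the right bank with the cricket.  [the left bank: the finch, the gecko, the mantis, the moth, the spider | the right bank: the cricket]
2. Boatman goes back to the left bank alone.  [the left bank: the finch, the gecko, the mantis, the moth, the spider | the right bank: the cricket]
3. Boatman goes to the right bank with the spider.  [the left bank: the finch, the gecko, the mantis, the moth | the right bank: the cricket, the spider]
4. Boatman goes back to the left bank alone.  [the left bank: the finch, the gecko, the mantis, the moth | the right bank: the cricket, the spider]
5. Boatman goes to the right bank with the mantis.  [the left bank: the finch, the gecko, the moth | the right bank: the cricket, the mantis, the spider]
6. Boatman goes back to the left bank with the cricket.  [the left bank: the cricket, the finch, the gecko, the moth | the right bank: the mantis, the spider]
7. Boatman goes to the right bank with the finch.  [the left bank: the cricket, the gecko, the moth | the right bank: the finch, the mantis, the spider]
8. Boatman goes back to the left bank alone.  [the left bank: the cricket, the gecko, the moth | the right bank: the finch, the mantis, the spider]
9. Boatman goes to the right bank with the gecko.  [the left bank: the cricket, the moth | the right bank: the finch, the gecko, the mantis, the spider]
10. Boatman goes back to the left bank alone.  [the left bank: the cricket, the moth | the right bank: the finch, the gecko, the mantis, the spider]
11. Boatman goes to the right bank with the moth.  [the left bank: the cricket | the right bank: the finch, the gecko, the mantis, the moth, the spider]
12. Boatman goes back to the left bank alone.  [the left bank: the cricket | the right bank: the finch, the gecko, the mantis, the moth, the spider]
13. Boatman goes to the right bank with the cricket.  [the left bank: — | the right bank: the cricket, the finch, the gecko, the mantis, the moth, the spider]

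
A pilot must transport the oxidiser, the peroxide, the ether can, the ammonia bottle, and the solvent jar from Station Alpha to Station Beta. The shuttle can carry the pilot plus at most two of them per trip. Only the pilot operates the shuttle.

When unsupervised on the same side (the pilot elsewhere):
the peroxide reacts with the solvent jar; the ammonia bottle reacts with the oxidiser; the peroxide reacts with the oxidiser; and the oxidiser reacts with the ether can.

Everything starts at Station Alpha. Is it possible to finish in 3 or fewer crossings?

Counting alone: the pilot can take at most 2 across per trip to Station Beta, so moving all 5 needs at least 3 loaded trips out, with a return between consecutive ones — at least 5 crossings.
Since 3 < 5, 3 crossings cannot be enough. (The shortest complete plan in fact takes 5:)
1. Pilot goes to Station Beta with the oxidiser and the peroxide.  [Station Alpha: the ammonia bottle, the ether can, the solvent jar | Station Beta: the oxidiser, the peroxide]
2. Pilot goes back to Station Alpha with the oxidiser.  [Station Alpha: the ammonia bottle, the ether can, the oxidiser, the solvent jar | Station Beta: the peroxide]
3. Pilot goes to Station Beta with the ammonia bottle and the ether can.  [Station Alpha: the oxidiser, the solvent jar | Station Beta: the ammonia bottle, the ether can, the peroxide]
4. Pilot goes back to Station Alpha alone.  [Station Alpha: the oxidiser, the solvent jar | Station Beta: the ammonia bottle, the ether can, the peroxide]
5. Pilot goes to Station Beta with the oxidiser and the solvent jar.  [Station Alpha: — | Station Beta: the ammonia bottle, the ether can, the oxidiser, the peroxide, the solvent jar]

No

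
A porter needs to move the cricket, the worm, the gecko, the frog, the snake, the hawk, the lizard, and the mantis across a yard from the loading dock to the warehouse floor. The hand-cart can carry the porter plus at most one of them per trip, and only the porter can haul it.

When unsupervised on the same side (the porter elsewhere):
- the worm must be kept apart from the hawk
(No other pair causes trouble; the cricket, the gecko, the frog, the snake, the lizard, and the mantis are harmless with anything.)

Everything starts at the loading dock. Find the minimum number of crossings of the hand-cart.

Counting alone: the porter can take at most 1 across per trip to the warehouse floor, so moving all 8 needs at least 8 loaded trips out, with a return between consecutive ones — at least 15 crossings.
The plan below uses exactly 15 crossings, so it is optimal:
1. Porter goes to the warehouse floor with the worm.
2. Porter goes back to the loading dock alone.
3. Porter goes to the warehouse floor with the cricket.
4. Porter goes back to the loading dock alone.
5. Porter goes to the warehouse floor with the gecko.
6. Porter goes back to the loading dock alone.
7. Porter goes to the warehouse floor with the frog.
8. Porter goes back to the loading dock alone.
9. Porter goes to the warehouse floor with the snake.
10. Porter goes back to the loading dock alone.
11. Porter goes to the warehouse floor with the lizard.
12. Porter goes back to the loading dock alone.
13. Porter goes to the warehouse floor with the mantis.
14. Porter goes back to the loading dock alone.
15. Porter goes to the warehouse floor with the hawk.

15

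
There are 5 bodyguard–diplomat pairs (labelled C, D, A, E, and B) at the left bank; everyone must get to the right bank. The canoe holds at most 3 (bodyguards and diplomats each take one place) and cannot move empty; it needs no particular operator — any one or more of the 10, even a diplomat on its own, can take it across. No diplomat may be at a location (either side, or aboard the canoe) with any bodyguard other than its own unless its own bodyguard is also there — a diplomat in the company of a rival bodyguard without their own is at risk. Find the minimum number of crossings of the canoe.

11

Counting alone: each trip to the right bank takes at most 3 across and each return brings at least 1 back, so after t trips out (and t−1 returns) at most 3t − (t−1) of the 10 are across; that first reaches 10 at t = 5, so at least 9 crossings are needed.
The safety rule pushes this higher. Following every safe sequence of crossings, the most of the 10 that can be at the right bank as the canoe arrives there on crossing 9 is 9 — never all 10.
So no plan with fewer than 11 crossings exists, and this one achieves 11:
1. bodyguard C and diplomat C cross → the right bank.
2. bodyguard C crosses ← the left bank.
3. diplomat A, diplomat D, and diplomat E cross → the right bank.
4. diplomat C crosses ← the left bank.
5. bodyguard A, bodyguard D, and bodyguard E cross → the right bank.
6. bodyguard D and diplomat D cross ← the left bank.
7. bodyguard B, bodyguard C, and bodyguard D cross → the right bank.
8. diplomat A crosses ← the left bank.
9. diplomat C and diplomat D cross → the right bank.
10. diplomat C crosses ← the left bank.
11. diplomat A, diplomat B, and diplomat C cross → the right bank.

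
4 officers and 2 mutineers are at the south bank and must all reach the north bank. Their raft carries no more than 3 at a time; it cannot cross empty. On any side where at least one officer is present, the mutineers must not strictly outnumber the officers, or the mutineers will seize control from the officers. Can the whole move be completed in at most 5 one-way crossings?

Yes — this plan uses 5 crossings (≤ 5):
1. 2 mutineers → the north bank.  (the south bank: 4O 0M; the north bank: 0O 2M)
2. 1 mutineer ← the south bank.  (the south bank: 4O 1M; the north bank: 0O 1M)
3. 2 officers and 1 mutineer → the north bank.  (the south bank: 2O 0M; the north bank: 2O 2M)
4. 1 mutineer ← the south bank.  (the south bank: 2O 1M; the north bank: 2O 1M)
5. 2 officers and 1 mutineer → the north bank.  (the south bank: 0O 0M; the north bank: 4O 2M)

Yes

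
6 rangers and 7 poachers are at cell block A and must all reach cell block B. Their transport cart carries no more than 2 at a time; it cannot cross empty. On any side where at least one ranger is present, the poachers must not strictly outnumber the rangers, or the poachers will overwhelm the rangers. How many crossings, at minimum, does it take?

The poachers already outnumber the rangers at cell block A before anyone moves, so the starting position itself is disallowed.

impossible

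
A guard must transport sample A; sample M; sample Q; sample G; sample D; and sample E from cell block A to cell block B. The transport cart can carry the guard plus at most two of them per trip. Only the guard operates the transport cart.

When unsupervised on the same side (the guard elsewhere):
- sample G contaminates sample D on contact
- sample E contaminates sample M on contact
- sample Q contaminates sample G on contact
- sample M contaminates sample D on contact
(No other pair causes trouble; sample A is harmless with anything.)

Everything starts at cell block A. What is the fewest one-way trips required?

7

Counting alone: the guard can take at most 2 across per trip to cell block B, so moving all 6 needs at least 3 loaded trips out, with a return between consecutive ones — at least 5 crossings.
The safety rule pushes this higher. Following every safe sequence of crossings, the most of the 6 that can be at cell block B as the transport cart arrives there on crossing 5 is 5 — never all 6.
So no plan with fewer than 7 crossings exists, and this one achieves 7:
1. Guard goes to cell block B with sample G and sample M.  [cell block A: sample A, sample D, sample E, sample Q | cell block B: sample G, sample M]
2. Guard goes back to cell block A alone.  [cell block A: sample A, sample D, sample E, sample Q | cell block B: sample G, sample M]
3. Guard goes to cell block B with sample A and sample Q.  [cell block A: sample D, sample E | cell block B: sample A, sample G, sample M, sample Q]
4. Guard goes back to cell block A with sample G.  [cell block A: sample D, sample E, sample G | cell block B: sample A, sample M, sample Q]
5. Guard goes to cell block B with sample D and sample E.  [cell block A: sample G | cell block B: sample A, sample D, sample E, sample M, sample Q]
6. Guard goes back to cell block A with sample M.  [cell block A: sample G, sample M | cell block B: sample A, sample D, sample E, sample Q]
7. Guard goes to cell block B with sample G and sample M.  [cell block A: — | cell block B: sample A, sample D, sample E, sample G, sample M, sample Q]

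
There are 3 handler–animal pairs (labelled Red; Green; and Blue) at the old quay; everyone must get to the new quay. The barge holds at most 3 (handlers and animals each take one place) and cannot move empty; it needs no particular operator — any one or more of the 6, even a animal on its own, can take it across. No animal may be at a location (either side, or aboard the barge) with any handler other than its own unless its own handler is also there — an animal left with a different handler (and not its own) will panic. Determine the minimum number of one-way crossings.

5

Counting alone: each trip to the new quay takes at most 3 across and each return brings at least 1 back, so after t trips out (and t−1 returns) at most 3t − (t−1) of the 6 are across; that first reaches 6 at t = 3, so at least 5 crossings are needed.
The plan below uses exactly 5 crossings, so it is optimal:
1. animal Red and handler Red cross → the new quay.
2. handler Red crosses ← the old quay.
3. handler Blue, handler Green, and handler Red cross → the new quay.
4. animal Red crosses ← the old quay.
5. animal Blue, animal Green, and animal Red cross → the new quay.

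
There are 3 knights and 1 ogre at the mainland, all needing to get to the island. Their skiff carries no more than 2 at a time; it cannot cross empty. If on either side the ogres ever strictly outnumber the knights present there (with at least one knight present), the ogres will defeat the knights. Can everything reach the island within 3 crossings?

Counting alone: each trip to the island takes at most 2 across and each return brings at least 1 back, so after t trips out (and t−1 returns) at most 2t − (t−1) of the 4 are across; that first reaches 4 at t = 3, so at least 5 crossings are needed.
Since 3 < 5, 3 crossings cannot be enough. (The shortest complete plan in fact takes 5:)
1. 1 knight and 1 ogre → the island.  (the mainland: 2K 0O; the island: 1K 1O)
2. 1 ogre ← the mainland.  (the mainland: 2K 1O; the island: 1K 0O)
3. 1 knight and 1 ogre → the island.  (the mainland: 1K 0O; the island: 2K 1O)
4. 1 ogre ← the mainland.  (the mainland: 1K 1O; the island: 2K 0O)
5. 1 knight and 1 ogre → the island.  (the mainland: 0K 0O; the island: 3K 1O)

No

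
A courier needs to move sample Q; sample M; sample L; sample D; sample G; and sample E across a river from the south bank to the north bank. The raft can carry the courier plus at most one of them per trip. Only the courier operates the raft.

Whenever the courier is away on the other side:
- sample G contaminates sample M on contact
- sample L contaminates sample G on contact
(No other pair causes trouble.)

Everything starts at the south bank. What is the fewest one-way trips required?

13

Counting alone: the courier can take at most 1 across per trip to the north bank, so moving all 6 needs at least 6 loaded trips out, with a return between consecutive ones — at least 11 crossings.
The safety rule pushes this higher. Following every safe sequence of crossings, the most of the 6 that can be at the north bank as the raft arrives there on crossing 11 is 5 — never all 6.
So no plan with fewer than 13 crossings exists, and this one achieves 13:
1. Courier goes to the north bank with sample G.
2. Courier goes back to the south bank alone.
3. Courier goes to the north bank with sample Q.
4. Courier goes back to the south bank alone.
5. Courier goes to the north bank with sample M.
6. Courier goes back to the south bank with sample G.
7. Courier goes to the north bank with sample L.
8. Courier goes back to the south bank alone.
9. Courier goes to the north bank with sample D.
10. Courier goes back to the south bank alone.
11. Courier goes to the north bank with sample E.
12. Courier goes back to the south bank alone.
13. Courier goes to the north bank with sample G.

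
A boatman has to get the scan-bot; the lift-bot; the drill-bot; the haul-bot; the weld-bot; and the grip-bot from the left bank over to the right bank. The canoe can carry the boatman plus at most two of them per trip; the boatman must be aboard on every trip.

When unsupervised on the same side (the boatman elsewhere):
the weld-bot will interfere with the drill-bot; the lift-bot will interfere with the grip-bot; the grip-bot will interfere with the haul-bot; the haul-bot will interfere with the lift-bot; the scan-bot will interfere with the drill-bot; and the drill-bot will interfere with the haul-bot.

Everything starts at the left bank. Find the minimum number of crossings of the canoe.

impossible

Whatever the first load, the items left behind include a forbidden pair without the boatman. No opening move is safe, so no plan exists.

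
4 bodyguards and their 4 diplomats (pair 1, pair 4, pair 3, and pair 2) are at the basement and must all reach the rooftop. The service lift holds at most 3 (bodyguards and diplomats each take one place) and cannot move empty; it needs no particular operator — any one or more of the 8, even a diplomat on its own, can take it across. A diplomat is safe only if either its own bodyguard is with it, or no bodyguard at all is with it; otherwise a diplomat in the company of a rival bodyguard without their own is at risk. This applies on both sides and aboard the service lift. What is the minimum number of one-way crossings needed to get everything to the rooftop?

Counting alone: each trip to the rooftop takes at most 3 across and each return brings at least 1 back, so after t trips out (and t−1 returns) at most 3t − (t−1) of the 8 are across; that first reaches 8 at t = 4, so at least 7 crossings are needed.
The safety rule pushes this higher. Following every safe sequence of crossings, the most of the 8 that can be at the rooftop as the service lift arrives there on crossing 7 is 7 — never all 8.
So no plan with fewer than 9 crossings exists, and this one achieves 9:
1. bodyguard 1 and diplomat 1 cross → the rooftop.
2. bodyguard 1 crosses ← the basement.
3. bodyguard 1, bodyguard 4, and diplomat 4 cross → the rooftop.
4. bodyguard 1 and diplomat 1 cross ← the basement.
5. bodyguard 1, bodyguard 2, and bodyguard 3 cross → the rooftop.
6. diplomat 4 crosses ← the basement.
7. diplomat 1 and diplomat 4 cross → the rooftop.
8. diplomat 1 crosses ← the basement.
9. diplomat 1, diplomat 2, and diplomat 3 cross → the rooftop.

9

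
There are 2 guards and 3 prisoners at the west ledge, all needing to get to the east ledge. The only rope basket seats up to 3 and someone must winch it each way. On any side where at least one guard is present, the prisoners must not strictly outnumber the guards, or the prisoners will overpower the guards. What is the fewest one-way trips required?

The prisoners already outnumber the guards at the west ledge before anyone moves, so the starting position itself is disallowed.

impossible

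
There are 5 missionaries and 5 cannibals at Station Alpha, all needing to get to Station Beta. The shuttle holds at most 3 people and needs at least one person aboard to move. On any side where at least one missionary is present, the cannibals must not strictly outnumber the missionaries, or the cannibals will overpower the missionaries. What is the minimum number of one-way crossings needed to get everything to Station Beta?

11

Counting alone: each trip to Station Beta takes at most 3 across and each return brings at least 1 back, so after t trips out (and t−1 returns) at most 3t − (t−1) of the 10 are across; that first reaches 10 at t = 5, so at least 9 crossings are needed.
The safety rule pushes this higher. Following every safe sequence of crossings, the most of the 10 that can be at Station Beta as the shuttle arrives there on crossing 9 is 9 — never all 10.
So no plan with fewer than 11 crossings exists, and this one achieves 11:
1. 2 cannibals → Station Beta.  (Station Alpha: 5M 3C; Station Beta: 0M 2C)
2. 1 cannibal ← Station Alpha.  (Station Alpha: 5M 4C; Station Beta: 0M 1C)
3. 3 cannibals → Station Beta.  (Station Alpha: 5M 1C; Station Beta: 0M 4C)
4. 1 cannibal ← Station Alpha.  (Station Alpha: 5M 2C; Station Beta: 0M 3C)
5. 3 missionaries → Station Beta.  (Station Alpha: 2M 2C; Station Beta: 3M 3C)
6. 1 missionary and 1 cannibal ← Station Alpha.  (Station Alpha: 3M 3C; Station Beta: 2M 2C)
7. 3 missionaries → Station Beta.  (Station Alpha: 0M 3C; Station Beta: 5M 2C)
8. 1 cannibal ← Station Alpha.  (Station Alpha: 0M 4C; Station Beta: 5M 1C)
9. 2 cannibals → Station Beta.  (Station Alpha: 0M 2C; Station Beta: 5M 3C)
10. 1 cannibal ← Station Alpha.  (Station Alpha: 0M 3C; Station Beta: 5M 2C)
11. 3 cannibals → Station Beta.  (Station Alpha: 0M 0C; Station Beta: 5M 5C)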